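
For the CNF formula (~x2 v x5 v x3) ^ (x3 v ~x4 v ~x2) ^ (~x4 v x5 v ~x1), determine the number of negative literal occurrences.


Scan each clause for negated literals.
Clause 1: 1 negative; Clause 2: 2 negative; Clause 3: 2 negative.
Total negative literal occurrences = 5.

5


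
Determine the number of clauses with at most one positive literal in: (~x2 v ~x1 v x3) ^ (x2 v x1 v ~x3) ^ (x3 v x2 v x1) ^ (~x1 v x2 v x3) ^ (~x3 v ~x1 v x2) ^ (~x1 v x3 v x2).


A Horn clause has at most one positive literal.
Clause 1: 1 positive lit(s) -> Horn
Clause 2: 2 positive lit(s) -> not Horn
Clause 3: 3 positive lit(s) -> not Horn
Clause 4: 2 positive lit(s) -> not Horn
Clause 5: 1 positive lit(s) -> Horn
Clause 6: 2 positive lit(s) -> not Horn
Total Horn clauses = 2.

2


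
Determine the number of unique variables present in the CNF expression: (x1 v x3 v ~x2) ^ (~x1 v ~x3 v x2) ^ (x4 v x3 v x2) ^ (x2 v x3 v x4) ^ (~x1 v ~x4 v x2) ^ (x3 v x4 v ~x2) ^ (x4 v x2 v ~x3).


Identify each distinct variable in the formula.
Variables found: x1, x2, x3, x4.
Total distinct variables = 4.

4


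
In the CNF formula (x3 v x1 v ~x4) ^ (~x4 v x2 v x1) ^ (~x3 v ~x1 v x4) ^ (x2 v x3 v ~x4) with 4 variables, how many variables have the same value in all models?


Find all satisfying assignments: 10 model(s).
Check which variables have the same value in every model.
No variable is fixed across all models.
Backbone size = 0.

0


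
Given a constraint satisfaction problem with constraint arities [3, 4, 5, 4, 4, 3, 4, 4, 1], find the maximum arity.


The arities are: 3, 4, 5, 4, 4, 3, 4, 4, 1.
Scan for the maximum value.
Maximum arity = 5.

5


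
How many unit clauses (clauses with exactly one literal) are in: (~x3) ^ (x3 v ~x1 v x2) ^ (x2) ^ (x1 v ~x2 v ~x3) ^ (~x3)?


A unit clause contains exactly one literal.
Unit clauses found: (~x3), (x2), (~x3).
Count = 3.

3


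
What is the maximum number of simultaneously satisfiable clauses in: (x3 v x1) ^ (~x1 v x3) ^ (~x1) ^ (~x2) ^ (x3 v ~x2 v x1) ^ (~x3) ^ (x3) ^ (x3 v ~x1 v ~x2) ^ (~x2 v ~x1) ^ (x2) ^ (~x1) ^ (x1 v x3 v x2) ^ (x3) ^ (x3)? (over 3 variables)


Enumerate all 8 truth assignments.
For each, count how many of the 14 clauses are satisfied.
The formula is not fully satisfiable, so the maximum is below 14.
Maximum simultaneously satisfiable clauses = 12.

12


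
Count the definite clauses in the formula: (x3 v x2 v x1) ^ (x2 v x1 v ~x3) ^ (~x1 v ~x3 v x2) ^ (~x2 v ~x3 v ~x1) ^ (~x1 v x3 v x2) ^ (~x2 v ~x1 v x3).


A definite clause has exactly one positive literal.
Clause 1: 3 positive -> not definite
Clause 2: 2 positive -> not definite
Clause 3: 1 positive -> definite
Clause 4: 0 positive -> not definite
Clause 5: 2 positive -> not definite
Clause 6: 1 positive -> definite
Definite clause count = 2.

2


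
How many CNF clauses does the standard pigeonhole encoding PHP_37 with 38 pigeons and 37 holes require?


The PHP encoding has two parts:
1) At-least-one-hole clauses: 38 (one per pigeon, each with 37 literals).
2) At-most-one-pigeon-per-hole clauses: 37 holes * C(38,2) = 37 * 703 = 26011.
Total clauses = 38 + 26011 = 26049.

26049


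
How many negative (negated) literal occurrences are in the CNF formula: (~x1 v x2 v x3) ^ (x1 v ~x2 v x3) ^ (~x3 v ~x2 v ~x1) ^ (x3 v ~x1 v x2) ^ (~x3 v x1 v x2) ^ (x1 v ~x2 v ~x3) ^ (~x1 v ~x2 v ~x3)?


Scan each clause for negated literals.
Clause 1: 1 negative; Clause 2: 1 negative; Clause 3: 3 negative; Clause 4: 1 negative; Clause 5: 1 negative; Clause 6: 2 negative; Clause 7: 3 negative.
Total negative literal occurrences = 12.

12


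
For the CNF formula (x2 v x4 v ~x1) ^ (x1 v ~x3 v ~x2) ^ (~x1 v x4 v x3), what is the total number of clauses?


Each group enclosed in parentheses joined by ^ is one clause.
Counting the conjuncts: 3 clauses.

3


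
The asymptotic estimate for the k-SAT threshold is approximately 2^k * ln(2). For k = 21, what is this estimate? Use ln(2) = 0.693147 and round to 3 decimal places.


Using the asymptotic formula: threshold ~ 2^k * ln(2).
2^21 = 2097152.
2097152 * 0.693147 = 1453634.617.

1453634.617


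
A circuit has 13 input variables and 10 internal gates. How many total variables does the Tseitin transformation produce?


The Tseitin transformation introduces one auxiliary variable per gate.
Total variables = inputs + gates = 13 + 10 = 23.

23


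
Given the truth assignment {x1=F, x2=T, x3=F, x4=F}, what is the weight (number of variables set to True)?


The weight is the number of variables assigned True.
True variables: x2.
Weight = 1.

1


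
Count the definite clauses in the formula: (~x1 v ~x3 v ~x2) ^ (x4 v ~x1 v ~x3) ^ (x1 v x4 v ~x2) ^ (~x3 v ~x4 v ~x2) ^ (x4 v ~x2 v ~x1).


A definite clause has exactly one positive literal.
Clause 1: 0 positive -> not definite
Clause 2: 1 positive -> definite
Clause 3: 2 positive -> not definite
Clause 4: 0 positive -> not definite
Clause 5: 1 positive -> definite
Definite clause count = 2.

2


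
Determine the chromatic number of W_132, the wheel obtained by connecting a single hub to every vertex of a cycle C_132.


W_132 consists of the cycle C_132 together with a hub vertex adjacent to every cycle vertex.
The cycle C_132 needs 2 colors (even cycle -> 2).
The hub is adjacent to every cycle vertex, so it must receive a new color distinct from all of them.
Chromatic number = 2 + 1 = 3.

3


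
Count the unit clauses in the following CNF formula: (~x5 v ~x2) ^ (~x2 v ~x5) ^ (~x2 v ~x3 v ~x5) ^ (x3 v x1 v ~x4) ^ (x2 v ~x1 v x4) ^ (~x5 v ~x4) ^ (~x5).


A unit clause contains exactly one literal.
Unit clauses found: (~x5).
Count = 1.

1


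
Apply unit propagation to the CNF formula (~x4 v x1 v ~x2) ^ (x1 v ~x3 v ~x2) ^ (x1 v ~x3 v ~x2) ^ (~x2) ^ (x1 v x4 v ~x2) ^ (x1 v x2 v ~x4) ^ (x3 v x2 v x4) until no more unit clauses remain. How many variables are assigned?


Unit propagation repeatedly assigns the literal in any unit clause, then simplifies.
Assignments in order: x2 = F.
No further unit clauses remain.
Total variables assigned = 1.

1


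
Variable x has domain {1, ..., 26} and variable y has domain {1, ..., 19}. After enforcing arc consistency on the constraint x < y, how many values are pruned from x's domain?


For the constraint x < y, x needs a supporting value in y's domain.
x can be at most 18 (one less than y's maximum).
Valid x values from domain: 18 out of 26.
Pruned = 26 - 18 = 8.

8


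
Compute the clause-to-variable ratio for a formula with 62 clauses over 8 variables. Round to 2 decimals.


Clause-to-variable ratio = clauses / variables.
62 / 8 = 7.75.

7.75


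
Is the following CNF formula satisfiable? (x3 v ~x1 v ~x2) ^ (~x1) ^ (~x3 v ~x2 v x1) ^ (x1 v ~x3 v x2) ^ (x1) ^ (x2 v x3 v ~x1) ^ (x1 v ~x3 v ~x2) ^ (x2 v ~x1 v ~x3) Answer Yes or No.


Check all 8 possible truth assignments.
Number of satisfying assignments found: 0.
The formula is unsatisfiable.

No


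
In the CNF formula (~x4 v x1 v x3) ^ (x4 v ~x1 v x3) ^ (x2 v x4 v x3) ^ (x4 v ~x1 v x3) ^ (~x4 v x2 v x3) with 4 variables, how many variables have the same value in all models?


Find all satisfying assignments: 10 model(s).
Check which variables have the same value in every model.
No variable is fixed across all models.
Backbone size = 0.

0


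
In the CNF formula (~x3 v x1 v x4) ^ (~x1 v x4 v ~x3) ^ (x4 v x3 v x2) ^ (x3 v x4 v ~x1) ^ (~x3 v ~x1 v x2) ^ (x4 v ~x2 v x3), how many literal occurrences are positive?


Scan each clause for unnegated literals.
Clause 1: 2 positive; Clause 2: 1 positive; Clause 3: 3 positive; Clause 4: 2 positive; Clause 5: 1 positive; Clause 6: 2 positive.
Total positive literal occurrences = 11.

11


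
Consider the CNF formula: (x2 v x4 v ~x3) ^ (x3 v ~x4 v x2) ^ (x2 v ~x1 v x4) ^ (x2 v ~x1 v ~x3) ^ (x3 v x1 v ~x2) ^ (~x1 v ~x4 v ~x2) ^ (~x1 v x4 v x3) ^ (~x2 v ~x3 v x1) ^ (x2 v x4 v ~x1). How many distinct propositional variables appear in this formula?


Identify each distinct variable in the formula.
Variables found: x1, x2, x3, x4.
Total distinct variables = 4.

4


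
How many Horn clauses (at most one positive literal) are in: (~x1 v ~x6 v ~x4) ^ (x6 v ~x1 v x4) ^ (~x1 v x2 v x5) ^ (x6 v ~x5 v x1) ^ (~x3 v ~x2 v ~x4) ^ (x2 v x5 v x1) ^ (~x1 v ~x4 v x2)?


A Horn clause has at most one positive literal.
Clause 1: 0 positive lit(s) -> Horn
Clause 2: 2 positive lit(s) -> not Horn
Clause 3: 2 positive lit(s) -> not Horn
Clause 4: 2 positive lit(s) -> not Horn
Clause 5: 0 positive lit(s) -> Horn
Clause 6: 3 positive lit(s) -> not Horn
Clause 7: 1 positive lit(s) -> Horn
Total Horn clauses = 3.

3


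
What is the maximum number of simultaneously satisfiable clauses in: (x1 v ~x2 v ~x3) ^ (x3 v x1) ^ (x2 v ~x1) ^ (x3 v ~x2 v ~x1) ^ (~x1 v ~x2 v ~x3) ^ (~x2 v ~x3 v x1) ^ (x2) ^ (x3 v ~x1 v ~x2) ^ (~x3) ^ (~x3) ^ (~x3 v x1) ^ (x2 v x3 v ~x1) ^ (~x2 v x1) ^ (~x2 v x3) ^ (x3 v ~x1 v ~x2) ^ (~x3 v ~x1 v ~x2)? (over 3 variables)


Enumerate all 8 truth assignments.
For each, count how many of the 16 clauses are satisfied.
The formula is not fully satisfiable, so the maximum is below 16.
Maximum simultaneously satisfiable clauses = 14.

14


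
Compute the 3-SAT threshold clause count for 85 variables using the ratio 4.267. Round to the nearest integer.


The 3-SAT phase transition occurs at approximately 4.267 clauses per variable.
m = 4.267 * 85 = 362.695.
Rounded to nearest integer: 363.

363


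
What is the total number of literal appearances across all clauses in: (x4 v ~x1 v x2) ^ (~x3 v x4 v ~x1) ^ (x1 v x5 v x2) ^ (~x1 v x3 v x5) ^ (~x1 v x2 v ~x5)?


Clause lengths: 3, 3, 3, 3, 3.
Sum = 3 + 3 + 3 + 3 + 3 = 15.

15


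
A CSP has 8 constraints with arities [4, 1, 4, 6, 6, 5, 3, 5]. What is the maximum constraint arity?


The arities are: 4, 1, 4, 6, 6, 5, 3, 5.
Scan for the maximum value.
Maximum arity = 6.

6


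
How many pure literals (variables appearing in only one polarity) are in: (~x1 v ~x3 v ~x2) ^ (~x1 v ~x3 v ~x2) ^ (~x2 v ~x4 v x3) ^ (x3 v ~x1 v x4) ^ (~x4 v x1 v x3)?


A pure literal appears in only one polarity across all clauses.
Pure literals: x2 (negative only).
Count = 1.

1


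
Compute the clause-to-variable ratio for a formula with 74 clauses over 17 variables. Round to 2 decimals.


Clause-to-variable ratio = clauses / variables.
74 / 17 = 4.35.

4.35


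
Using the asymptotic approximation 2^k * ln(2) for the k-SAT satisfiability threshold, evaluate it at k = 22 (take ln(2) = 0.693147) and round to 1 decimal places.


Using the asymptotic formula: threshold ~ 2^k * ln(2).
2^22 = 4194304.
4194304 * 0.693147 = 2907269.2.

2907269.2


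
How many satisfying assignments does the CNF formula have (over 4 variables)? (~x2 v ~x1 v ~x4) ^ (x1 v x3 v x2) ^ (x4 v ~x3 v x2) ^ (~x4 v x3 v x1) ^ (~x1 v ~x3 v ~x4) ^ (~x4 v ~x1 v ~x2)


Enumerate all 16 truth assignments over 4 variables.
Test each against every clause.
Satisfying assignments found: 8.

8


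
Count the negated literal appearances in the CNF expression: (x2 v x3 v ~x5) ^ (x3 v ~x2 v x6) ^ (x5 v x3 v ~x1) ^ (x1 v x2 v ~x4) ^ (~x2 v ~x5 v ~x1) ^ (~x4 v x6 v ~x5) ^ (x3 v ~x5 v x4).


Scan each clause for negated literals.
Clause 1: 1 negative; Clause 2: 1 negative; Clause 3: 1 negative; Clause 4: 1 negative; Clause 5: 3 negative; Clause 6: 2 negative; Clause 7: 1 negative.
Total negative literal occurrences = 10.

10


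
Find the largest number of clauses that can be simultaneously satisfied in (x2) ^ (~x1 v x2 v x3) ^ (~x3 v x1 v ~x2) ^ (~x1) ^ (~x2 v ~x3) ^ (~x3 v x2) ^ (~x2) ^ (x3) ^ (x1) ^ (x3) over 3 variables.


Enumerate all 8 truth assignments.
For each, count how many of the 10 clauses are satisfied.
The formula is not fully satisfiable, so the maximum is below 10.
Maximum simultaneously satisfiable clauses = 7.

7


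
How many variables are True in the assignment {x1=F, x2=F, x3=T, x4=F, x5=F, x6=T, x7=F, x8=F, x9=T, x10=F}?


The weight is the number of variables assigned True.
True variables: x3, x6, x9.
Weight = 3.

3


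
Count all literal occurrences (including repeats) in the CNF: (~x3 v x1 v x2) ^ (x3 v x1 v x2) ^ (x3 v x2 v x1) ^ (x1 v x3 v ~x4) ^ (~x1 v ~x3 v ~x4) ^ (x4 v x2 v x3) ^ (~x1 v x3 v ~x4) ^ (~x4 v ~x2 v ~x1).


Clause lengths: 3, 3, 3, 3, 3, 3, 3, 3.
Sum = 3 + 3 + 3 + 3 + 3 + 3 + 3 + 3 = 24.

24


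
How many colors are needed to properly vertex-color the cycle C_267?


An odd cycle cannot be 2-colored: alternating two colors around the cycle returns to the start with a conflict.
Since 267 is odd, three colors are required (and three suffice).
Chromatic number = 3.

3


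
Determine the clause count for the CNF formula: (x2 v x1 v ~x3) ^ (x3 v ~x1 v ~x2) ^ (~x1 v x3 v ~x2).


Each group enclosed in parentheses joined by ^ is one clause.
Counting the conjuncts: 3 clauses.

3


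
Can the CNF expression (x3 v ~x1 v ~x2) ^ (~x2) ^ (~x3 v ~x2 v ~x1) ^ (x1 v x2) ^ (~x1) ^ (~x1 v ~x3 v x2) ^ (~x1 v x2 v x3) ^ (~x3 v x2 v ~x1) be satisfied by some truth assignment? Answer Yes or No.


Check all 8 possible truth assignments.
Number of satisfying assignments found: 0.
The formula is unsatisfiable.

No


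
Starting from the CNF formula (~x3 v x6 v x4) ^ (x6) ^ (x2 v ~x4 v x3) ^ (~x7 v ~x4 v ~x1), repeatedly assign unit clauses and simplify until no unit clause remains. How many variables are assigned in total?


Unit propagation repeatedly assigns the literal in any unit clause, then simplifies.
Assignments in order: x6 = T.
No further unit clauses remain.
Total variables assigned = 1.

1


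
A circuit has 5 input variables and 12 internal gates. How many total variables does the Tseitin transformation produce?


The Tseitin transformation introduces one auxiliary variable per gate.
Total variables = inputs + gates = 5 + 12 = 17.

17


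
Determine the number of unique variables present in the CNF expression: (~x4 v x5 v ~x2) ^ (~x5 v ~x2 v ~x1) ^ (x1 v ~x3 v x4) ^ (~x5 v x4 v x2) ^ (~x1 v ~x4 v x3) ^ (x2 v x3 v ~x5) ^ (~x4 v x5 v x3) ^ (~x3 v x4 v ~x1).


Identify each distinct variable in the formula.
Variables found: x1, x2, x3, x4, x5.
Total distinct variables = 5.

5


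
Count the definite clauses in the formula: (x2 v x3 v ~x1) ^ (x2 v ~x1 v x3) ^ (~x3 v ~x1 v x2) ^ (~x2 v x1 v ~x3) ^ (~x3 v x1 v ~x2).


A definite clause has exactly one positive literal.
Clause 1: 2 positive -> not definite
Clause 2: 2 positive -> not definite
Clause 3: 1 positive -> definite
Clause 4: 1 positive -> definite
Clause 5: 1 positive -> definite
Definite clause count = 3.

3


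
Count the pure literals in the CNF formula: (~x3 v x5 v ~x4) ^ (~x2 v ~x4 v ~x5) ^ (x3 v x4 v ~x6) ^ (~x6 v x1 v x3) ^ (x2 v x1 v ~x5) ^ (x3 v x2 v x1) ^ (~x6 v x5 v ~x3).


A pure literal appears in only one polarity across all clauses.
Pure literals: x1 (positive only), x6 (negative only).
Count = 2.

2


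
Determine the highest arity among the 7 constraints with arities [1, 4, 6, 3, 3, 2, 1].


The arities are: 1, 4, 6, 3, 3, 2, 1.
Scan for the maximum value.
Maximum arity = 6.

6


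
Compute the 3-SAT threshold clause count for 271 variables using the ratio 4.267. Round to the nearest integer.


The 3-SAT phase transition occurs at approximately 4.267 clauses per variable.
m = 4.267 * 271 = 1156.357.
Rounded to nearest integer: 1156.

1156


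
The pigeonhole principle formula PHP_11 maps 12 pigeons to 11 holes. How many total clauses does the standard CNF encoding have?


The PHP encoding has two parts:
1) At-least-one-hole clauses: 12 (one per pigeon, each with 11 literals).
2) At-most-one-pigeon-per-hole clauses: 11 holes * C(12,2) = 11 * 66 = 726.
Total clauses = 12 + 726 = 738.

738


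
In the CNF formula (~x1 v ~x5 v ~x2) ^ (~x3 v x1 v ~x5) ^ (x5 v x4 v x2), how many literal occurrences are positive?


Scan each clause for unnegated literals.
Clause 1: 0 positive; Clause 2: 1 positive; Clause 3: 3 positive.
Total positive literal occurrences = 4.

4


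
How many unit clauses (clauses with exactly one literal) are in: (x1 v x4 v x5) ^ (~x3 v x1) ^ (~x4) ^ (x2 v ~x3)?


A unit clause contains exactly one literal.
Unit clauses found: (~x4).
Count = 1.

1


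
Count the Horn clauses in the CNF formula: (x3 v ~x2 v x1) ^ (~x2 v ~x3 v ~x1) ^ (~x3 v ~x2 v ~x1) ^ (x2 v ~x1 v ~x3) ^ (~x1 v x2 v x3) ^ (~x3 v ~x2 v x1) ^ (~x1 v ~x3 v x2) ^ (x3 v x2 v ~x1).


A Horn clause has at most one positive literal.
Clause 1: 2 positive lit(s) -> not Horn
Clause 2: 0 positive lit(s) -> Horn
Clause 3: 0 positive lit(s) -> Horn
Clause 4: 1 positive lit(s) -> Horn
Clause 5: 2 positive lit(s) -> not Horn
Clause 6: 1 positive lit(s) -> Horn
Clause 7: 1 positive lit(s) -> Horn
Clause 8: 2 positive lit(s) -> not Horn
Total Horn clauses = 5.

5


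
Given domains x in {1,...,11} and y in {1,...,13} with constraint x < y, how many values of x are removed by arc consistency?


For the constraint x < y, x needs a supporting value in y's domain.
x can be at most 12 (one less than y's maximum).
Valid x values from domain: 11 out of 11.
Pruned = 11 - 11 = 0.

0


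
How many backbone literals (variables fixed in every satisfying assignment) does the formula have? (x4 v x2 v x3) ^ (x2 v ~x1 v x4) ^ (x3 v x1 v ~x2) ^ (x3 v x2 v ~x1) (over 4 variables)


Find all satisfying assignments: 10 model(s).
Check which variables have the same value in every model.
No variable is fixed across all models.
Backbone size = 0.

0


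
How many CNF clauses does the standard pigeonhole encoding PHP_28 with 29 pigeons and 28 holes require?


The PHP encoding has two parts:
1) At-least-one-hole clauses: 29 (one per pigeon, each with 28 literals).
2) At-most-one-pigeon-per-hole clauses: 28 holes * C(29,2) = 28 * 406 = 11368.
Total clauses = 29 + 11368 = 11397.

11397


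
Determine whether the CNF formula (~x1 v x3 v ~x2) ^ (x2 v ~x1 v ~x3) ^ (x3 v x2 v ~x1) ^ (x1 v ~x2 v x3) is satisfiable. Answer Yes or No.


Check all 8 possible truth assignments.
Number of satisfying assignments found: 4.
The formula is satisfiable.

Yes


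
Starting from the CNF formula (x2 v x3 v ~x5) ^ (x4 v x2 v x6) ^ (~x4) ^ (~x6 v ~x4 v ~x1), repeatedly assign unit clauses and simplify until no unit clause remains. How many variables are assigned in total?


Unit propagation repeatedly assigns the literal in any unit clause, then simplifies.
Assignments in order: x4 = F.
No further unit clauses remain.
Total variables assigned = 1.

1


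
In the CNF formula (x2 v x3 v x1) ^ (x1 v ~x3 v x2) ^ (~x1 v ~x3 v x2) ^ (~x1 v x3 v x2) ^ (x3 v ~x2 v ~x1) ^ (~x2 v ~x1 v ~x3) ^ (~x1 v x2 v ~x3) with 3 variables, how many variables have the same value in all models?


Find all satisfying assignments: 2 model(s).
Check which variables have the same value in every model.
Fixed variables: x1=F, x2=T.
Backbone size = 2.

2


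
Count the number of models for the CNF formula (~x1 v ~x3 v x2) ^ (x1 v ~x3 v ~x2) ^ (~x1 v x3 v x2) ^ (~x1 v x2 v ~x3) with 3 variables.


Enumerate all 8 truth assignments over 3 variables.
Test each against every clause.
Satisfying assignments found: 5.

5


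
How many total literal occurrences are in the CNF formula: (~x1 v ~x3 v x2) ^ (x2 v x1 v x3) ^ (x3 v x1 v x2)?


Clause lengths: 3, 3, 3.
Sum = 3 + 3 + 3 = 9.

9


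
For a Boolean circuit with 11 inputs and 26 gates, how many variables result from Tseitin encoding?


The Tseitin transformation introduces one auxiliary variable per gate.
Total variables = inputs + gates = 11 + 26 = 37.

37


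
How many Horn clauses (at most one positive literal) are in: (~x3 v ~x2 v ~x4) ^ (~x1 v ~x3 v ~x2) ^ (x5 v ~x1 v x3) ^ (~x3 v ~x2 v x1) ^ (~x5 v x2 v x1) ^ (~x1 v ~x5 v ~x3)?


A Horn clause has at most one positive literal.
Clause 1: 0 positive lit(s) -> Horn
Clause 2: 0 positive lit(s) -> Horn
Clause 3: 2 positive lit(s) -> not Horn
Clause 4: 1 positive lit(s) -> Horn
Clause 5: 2 positive lit(s) -> not Horn
Clause 6: 0 positive lit(s) -> Horn
Total Horn clauses = 4.

4


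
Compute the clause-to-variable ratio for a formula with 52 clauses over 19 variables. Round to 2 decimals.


Clause-to-variable ratio = clauses / variables.
52 / 19 = 2.74.

2.74


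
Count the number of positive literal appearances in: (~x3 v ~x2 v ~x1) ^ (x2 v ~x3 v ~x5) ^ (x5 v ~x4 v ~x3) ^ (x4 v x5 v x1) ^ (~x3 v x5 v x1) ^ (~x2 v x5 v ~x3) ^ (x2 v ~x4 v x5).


Scan each clause for unnegated literals.
Clause 1: 0 positive; Clause 2: 1 positive; Clause 3: 1 positive; Clause 4: 3 positive; Clause 5: 2 positive; Clause 6: 1 positive; Clause 7: 2 positive.
Total positive literal occurrences = 10.

10


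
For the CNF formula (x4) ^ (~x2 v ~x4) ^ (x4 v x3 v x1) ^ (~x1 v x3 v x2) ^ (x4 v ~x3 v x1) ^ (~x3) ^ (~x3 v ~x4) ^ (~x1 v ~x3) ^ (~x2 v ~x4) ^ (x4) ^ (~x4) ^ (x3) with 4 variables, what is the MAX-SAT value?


Enumerate all 16 truth assignments.
For each, count how many of the 12 clauses are satisfied.
The formula is not fully satisfiable, so the maximum is below 12.
Maximum simultaneously satisfiable clauses = 10.

10


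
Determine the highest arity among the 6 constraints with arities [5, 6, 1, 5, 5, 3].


The arities are: 5, 6, 1, 5, 5, 3.
Scan for the maximum value.
Maximum arity = 6.

6


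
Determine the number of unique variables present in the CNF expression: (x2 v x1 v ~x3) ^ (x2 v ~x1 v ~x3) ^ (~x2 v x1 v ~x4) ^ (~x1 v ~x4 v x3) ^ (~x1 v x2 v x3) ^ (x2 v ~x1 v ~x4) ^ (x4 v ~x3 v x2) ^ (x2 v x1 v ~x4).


Identify each distinct variable in the formula.
Variables found: x1, x2, x3, x4.
Total distinct variables = 4.

4


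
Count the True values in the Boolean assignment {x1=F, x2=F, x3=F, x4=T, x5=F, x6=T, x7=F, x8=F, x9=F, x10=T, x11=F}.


The weight is the number of variables assigned True.
True variables: x4, x6, x10.
Weight = 3.

3


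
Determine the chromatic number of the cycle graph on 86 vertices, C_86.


A cycle on an even number of vertices is bipartite: alternate two colors around the cycle.
Since 86 is even, two colors suffice, and at least two are needed because the graph has edges.
Chromatic number = 2.

2


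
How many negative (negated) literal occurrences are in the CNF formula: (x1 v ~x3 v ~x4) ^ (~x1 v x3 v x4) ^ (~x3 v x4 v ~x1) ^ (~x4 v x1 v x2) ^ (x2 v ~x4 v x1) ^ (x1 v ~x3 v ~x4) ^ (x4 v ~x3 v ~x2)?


Scan each clause for negated literals.
Clause 1: 2 negative; Clause 2: 1 negative; Clause 3: 2 negative; Clause 4: 1 negative; Clause 5: 1 negative; Clause 6: 2 negative; Clause 7: 2 negative.
Total negative literal occurrences = 11.

11


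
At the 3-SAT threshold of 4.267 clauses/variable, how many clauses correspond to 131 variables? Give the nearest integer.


The 3-SAT phase transition occurs at approximately 4.267 clauses per variable.
m = 4.267 * 131 = 558.977.
Rounded to nearest integer: 559.

559


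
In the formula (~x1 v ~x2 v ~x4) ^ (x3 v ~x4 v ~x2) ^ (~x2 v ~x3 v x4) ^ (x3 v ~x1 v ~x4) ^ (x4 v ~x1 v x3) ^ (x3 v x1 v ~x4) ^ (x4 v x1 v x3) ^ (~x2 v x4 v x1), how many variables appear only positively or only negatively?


A pure literal appears in only one polarity across all clauses.
Pure literals: x2 (negative only).
Count = 1.

1


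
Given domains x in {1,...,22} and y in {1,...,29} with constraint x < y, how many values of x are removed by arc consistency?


For the constraint x < y, x needs a supporting value in y's domain.
x can be at most 28 (one less than y's maximum).
Valid x values from domain: 22 out of 22.
Pruned = 22 - 22 = 0.

0


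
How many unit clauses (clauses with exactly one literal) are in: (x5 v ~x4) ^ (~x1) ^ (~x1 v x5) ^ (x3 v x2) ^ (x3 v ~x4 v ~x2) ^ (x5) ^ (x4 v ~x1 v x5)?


A unit clause contains exactly one literal.
Unit clauses found: (~x1), (x5).
Count = 2.

2


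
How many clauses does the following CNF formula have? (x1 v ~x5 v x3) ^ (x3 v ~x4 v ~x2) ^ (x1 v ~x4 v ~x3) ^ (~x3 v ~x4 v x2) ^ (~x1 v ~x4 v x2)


Each group enclosed in parentheses joined by ^ is one clause.
Counting the conjuncts: 5 clauses.

5


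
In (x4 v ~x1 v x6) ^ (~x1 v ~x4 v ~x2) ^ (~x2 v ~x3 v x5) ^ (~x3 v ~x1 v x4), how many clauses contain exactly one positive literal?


A definite clause has exactly one positive literal.
Clause 1: 2 positive -> not definite
Clause 2: 0 positive -> not definite
Clause 3: 1 positive -> definite
Clause 4: 1 positive -> definite
Definite clause count = 2.

2


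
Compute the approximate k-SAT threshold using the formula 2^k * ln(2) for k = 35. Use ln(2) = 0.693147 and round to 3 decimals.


Using the asymptotic formula: threshold ~ 2^k * ln(2).
2^35 = 34359738368.
34359738368 * 0.693147 = 23816349570.564.

23816349570.564


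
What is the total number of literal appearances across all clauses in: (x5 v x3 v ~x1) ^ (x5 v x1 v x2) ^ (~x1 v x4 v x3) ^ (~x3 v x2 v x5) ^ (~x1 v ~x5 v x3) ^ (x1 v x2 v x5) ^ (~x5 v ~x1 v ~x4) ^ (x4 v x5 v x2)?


Clause lengths: 3, 3, 3, 3, 3, 3, 3, 3.
Sum = 3 + 3 + 3 + 3 + 3 + 3 + 3 + 3 = 24.

24


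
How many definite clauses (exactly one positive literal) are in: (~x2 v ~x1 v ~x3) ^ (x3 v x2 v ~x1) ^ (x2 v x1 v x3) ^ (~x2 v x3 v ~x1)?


A definite clause has exactly one positive literal.
Clause 1: 0 positive -> not definite
Clause 2: 2 positive -> not definite
Clause 3: 3 positive -> not definite
Clause 4: 1 positive -> definite
Definite clause count = 1.

1


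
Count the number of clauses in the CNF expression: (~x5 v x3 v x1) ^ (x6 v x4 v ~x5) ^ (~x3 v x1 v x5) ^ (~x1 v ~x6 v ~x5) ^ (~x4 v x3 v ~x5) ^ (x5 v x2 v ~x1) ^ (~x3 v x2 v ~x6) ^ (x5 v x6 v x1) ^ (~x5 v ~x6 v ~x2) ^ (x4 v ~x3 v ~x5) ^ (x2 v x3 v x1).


Each group enclosed in parentheses joined by ^ is one clause.
Counting the conjuncts: 11 clauses.

11


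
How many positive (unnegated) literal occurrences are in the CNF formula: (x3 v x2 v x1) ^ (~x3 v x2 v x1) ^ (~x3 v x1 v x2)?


Scan each clause for unnegated literals.
Clause 1: 3 positive; Clause 2: 2 positive; Clause 3: 2 positive.
Total positive literal occurrences = 7.

7


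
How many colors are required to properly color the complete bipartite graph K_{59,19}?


K_{59,19} is bipartite by definition: the two parts are independent sets, with every edge crossing between them.
Color all vertices in one part with color 1 and all vertices in the other part with color 2.
Since the graph has at least one edge, one color does not suffice.
Chromatic number = 2.

2


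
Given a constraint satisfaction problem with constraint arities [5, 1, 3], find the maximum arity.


The arities are: 5, 1, 3.
Scan for the maximum value.
Maximum arity = 5.

5


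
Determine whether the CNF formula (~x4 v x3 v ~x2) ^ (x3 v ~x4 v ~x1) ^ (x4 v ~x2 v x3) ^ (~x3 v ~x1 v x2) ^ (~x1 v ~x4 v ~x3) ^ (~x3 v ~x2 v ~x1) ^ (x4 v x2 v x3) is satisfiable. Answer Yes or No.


Check all 16 possible truth assignments.
Number of satisfying assignments found: 5.
The formula is satisfiable.

Yes


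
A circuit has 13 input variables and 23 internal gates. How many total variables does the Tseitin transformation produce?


The Tseitin transformation introduces one auxiliary variable per gate.
Total variables = inputs + gates = 13 + 23 = 36.

36


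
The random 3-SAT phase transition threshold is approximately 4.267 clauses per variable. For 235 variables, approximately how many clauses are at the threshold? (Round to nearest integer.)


The 3-SAT phase transition occurs at approximately 4.267 clauses per variable.
m = 4.267 * 235 = 1002.745.
Rounded to nearest integer: 1003.

1003


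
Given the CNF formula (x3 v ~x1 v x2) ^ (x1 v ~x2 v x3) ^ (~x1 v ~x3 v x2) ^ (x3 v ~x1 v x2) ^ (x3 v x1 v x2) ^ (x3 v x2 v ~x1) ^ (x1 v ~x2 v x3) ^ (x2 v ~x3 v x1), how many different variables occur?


Identify each distinct variable in the formula.
Variables found: x1, x2, x3.
Total distinct variables = 3.

3


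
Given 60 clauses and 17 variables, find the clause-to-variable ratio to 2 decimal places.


Clause-to-variable ratio = clauses / variables.
60 / 17 = 3.53.

3.53


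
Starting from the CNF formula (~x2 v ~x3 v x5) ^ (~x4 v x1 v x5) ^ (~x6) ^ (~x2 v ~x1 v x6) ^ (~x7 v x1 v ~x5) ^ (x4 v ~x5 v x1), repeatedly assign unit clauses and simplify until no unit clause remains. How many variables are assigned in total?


Unit propagation repeatedly assigns the literal in any unit clause, then simplifies.
Assignments in order: x6 = F.
No further unit clauses remain.
Total variables assigned = 1.

1


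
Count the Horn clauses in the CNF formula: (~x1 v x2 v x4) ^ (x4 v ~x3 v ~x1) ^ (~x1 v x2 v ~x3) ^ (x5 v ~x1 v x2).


A Horn clause has at most one positive literal.
Clause 1: 2 positive lit(s) -> not Horn
Clause 2: 1 positive lit(s) -> Horn
Clause 3: 1 positive lit(s) -> Horn
Clause 4: 2 positive lit(s) -> not Horn
Total Horn clauses = 2.

2


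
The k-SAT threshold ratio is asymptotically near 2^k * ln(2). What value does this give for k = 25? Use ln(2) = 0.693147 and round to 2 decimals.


Using the asymptotic formula: threshold ~ 2^k * ln(2).
2^25 = 33554432.
33554432 * 0.693147 = 23258153.88.

23258153.88


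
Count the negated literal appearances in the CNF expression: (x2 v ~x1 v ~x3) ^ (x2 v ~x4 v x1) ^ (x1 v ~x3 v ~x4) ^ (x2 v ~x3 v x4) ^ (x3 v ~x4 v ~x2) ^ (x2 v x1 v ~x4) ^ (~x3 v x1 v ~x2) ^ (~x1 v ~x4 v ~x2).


Scan each clause for negated literals.
Clause 1: 2 negative; Clause 2: 1 negative; Clause 3: 2 negative; Clause 4: 1 negative; Clause 5: 2 negative; Clause 6: 1 negative; Clause 7: 2 negative; Clause 8: 3 negative.
Total negative literal occurrences = 14.

14


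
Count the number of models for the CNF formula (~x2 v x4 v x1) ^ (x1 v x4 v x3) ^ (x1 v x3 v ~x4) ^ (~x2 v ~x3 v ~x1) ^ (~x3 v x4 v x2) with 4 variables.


Enumerate all 16 truth assignments over 4 variables.
Test each against every clause.
Satisfying assignments found: 7.

7


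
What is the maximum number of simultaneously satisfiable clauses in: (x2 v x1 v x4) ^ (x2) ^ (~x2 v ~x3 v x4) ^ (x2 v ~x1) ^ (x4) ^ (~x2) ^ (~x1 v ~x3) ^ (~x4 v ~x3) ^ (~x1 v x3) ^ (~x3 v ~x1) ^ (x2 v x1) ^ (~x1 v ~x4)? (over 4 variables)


Enumerate all 16 truth assignments.
For each, count how many of the 12 clauses are satisfied.
The formula is not fully satisfiable, so the maximum is below 12.
Maximum simultaneously satisfiable clauses = 11.

11


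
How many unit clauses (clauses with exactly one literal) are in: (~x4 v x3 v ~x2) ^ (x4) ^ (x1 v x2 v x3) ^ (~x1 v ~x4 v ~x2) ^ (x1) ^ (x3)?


A unit clause contains exactly one literal.
Unit clauses found: (x4), (x1), (x3).
Count = 3.

3


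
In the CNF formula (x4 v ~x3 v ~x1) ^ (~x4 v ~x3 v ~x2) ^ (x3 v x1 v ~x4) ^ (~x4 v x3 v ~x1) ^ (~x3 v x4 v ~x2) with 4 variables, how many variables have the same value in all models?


Find all satisfying assignments: 7 model(s).
Check which variables have the same value in every model.
No variable is fixed across all models.
Backbone size = 0.

0


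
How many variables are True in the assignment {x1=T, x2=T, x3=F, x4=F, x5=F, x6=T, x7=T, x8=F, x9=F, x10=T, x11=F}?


The weight is the number of variables assigned True.
True variables: x1, x2, x6, x7, x10.
Weight = 5.

5


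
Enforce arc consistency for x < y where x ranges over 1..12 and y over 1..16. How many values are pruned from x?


For the constraint x < y, x needs a supporting value in y's domain.
x can be at most 15 (one less than y's maximum).
Valid x values from domain: 12 out of 12.
Pruned = 12 - 12 = 0.

0


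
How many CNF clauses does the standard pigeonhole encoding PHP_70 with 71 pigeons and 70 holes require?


The PHP encoding has two parts:
1) At-least-one-hole clauses: 71 (one per pigeon, each with 70 literals).
2) At-most-one-pigeon-per-hole clauses: 70 holes * C(71,2) = 70 * 2485 = 173950.
Total clauses = 71 + 173950 = 174021.

174021


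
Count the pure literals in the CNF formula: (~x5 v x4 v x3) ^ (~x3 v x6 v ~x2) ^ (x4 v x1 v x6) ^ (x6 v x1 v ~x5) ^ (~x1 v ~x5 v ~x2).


A pure literal appears in only one polarity across all clauses.
Pure literals: x2 (negative only), x4 (positive only), x5 (negative only), x6 (positive only).
Count = 4.

4


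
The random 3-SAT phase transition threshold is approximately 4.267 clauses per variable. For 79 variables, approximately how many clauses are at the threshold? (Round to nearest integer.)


The 3-SAT phase transition occurs at approximately 4.267 clauses per variable.
m = 4.267 * 79 = 337.093.
Rounded to nearest integer: 337.

337


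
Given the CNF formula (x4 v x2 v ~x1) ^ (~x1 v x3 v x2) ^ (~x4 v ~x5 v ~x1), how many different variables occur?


Identify each distinct variable in the formula.
Variables found: x1, x2, x3, x4, x5.
Total distinct variables = 5.

5


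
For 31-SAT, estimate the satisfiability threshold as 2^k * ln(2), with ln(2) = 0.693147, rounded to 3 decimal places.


Using the asymptotic formula: threshold ~ 2^k * ln(2).
2^31 = 2147483648.
2147483648 * 0.693147 = 1488521848.16.

1488521848.16


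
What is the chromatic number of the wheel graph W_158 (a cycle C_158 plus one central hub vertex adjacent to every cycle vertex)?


W_158 consists of the cycle C_158 together with a hub vertex adjacent to every cycle vertex.
The cycle C_158 needs 2 colors (even cycle -> 2).
The hub is adjacent to every cycle vertex, so it must receive a new color distinct from all of them.
Chromatic number = 2 + 1 = 3.

3


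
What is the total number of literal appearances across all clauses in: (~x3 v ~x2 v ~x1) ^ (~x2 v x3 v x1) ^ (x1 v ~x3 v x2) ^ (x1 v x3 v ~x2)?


Clause lengths: 3, 3, 3, 3.
Sum = 3 + 3 + 3 + 3 = 12.

12


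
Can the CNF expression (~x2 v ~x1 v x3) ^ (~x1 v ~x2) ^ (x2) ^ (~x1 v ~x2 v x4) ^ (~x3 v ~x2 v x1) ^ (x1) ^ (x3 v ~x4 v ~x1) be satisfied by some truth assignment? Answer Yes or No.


Check all 16 possible truth assignments.
Number of satisfying assignments found: 0.
The formula is unsatisfiable.

No


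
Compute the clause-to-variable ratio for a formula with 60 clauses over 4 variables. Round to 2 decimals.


Clause-to-variable ratio = clauses / variables.
60 / 4 = 15.0.

15.0


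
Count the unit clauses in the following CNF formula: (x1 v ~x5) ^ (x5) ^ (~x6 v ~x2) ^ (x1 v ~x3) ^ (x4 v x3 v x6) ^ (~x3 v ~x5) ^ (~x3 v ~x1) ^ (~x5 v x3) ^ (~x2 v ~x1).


A unit clause contains exactly one literal.
Unit clauses found: (x5).
Count = 1.

1


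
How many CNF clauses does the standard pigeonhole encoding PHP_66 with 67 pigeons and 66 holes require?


The PHP encoding has two parts:
1) At-least-one-hole clauses: 67 (one per pigeon, each with 66 literals).
2) At-most-one-pigeon-per-hole clauses: 66 holes * C(67,2) = 66 * 2211 = 145926.
Total clauses = 67 + 145926 = 145993.

145993


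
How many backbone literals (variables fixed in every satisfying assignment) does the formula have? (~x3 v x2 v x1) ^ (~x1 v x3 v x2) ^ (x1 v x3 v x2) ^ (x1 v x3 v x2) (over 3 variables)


Find all satisfying assignments: 5 model(s).
Check which variables have the same value in every model.
No variable is fixed across all models.
Backbone size = 0.

0


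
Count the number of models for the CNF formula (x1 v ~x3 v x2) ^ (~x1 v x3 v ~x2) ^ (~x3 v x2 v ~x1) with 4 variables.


Enumerate all 16 truth assignments over 4 variables.
Test each against every clause.
Satisfying assignments found: 10.

10


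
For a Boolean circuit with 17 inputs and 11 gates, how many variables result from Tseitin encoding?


The Tseitin transformation introduces one auxiliary variable per gate.
Total variables = inputs + gates = 17 + 11 = 28.

28


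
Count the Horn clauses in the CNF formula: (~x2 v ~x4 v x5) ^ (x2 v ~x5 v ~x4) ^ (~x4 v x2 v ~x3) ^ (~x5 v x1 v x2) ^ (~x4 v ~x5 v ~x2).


A Horn clause has at most one positive literal.
Clause 1: 1 positive lit(s) -> Horn
Clause 2: 1 positive lit(s) -> Horn
Clause 3: 1 positive lit(s) -> Horn
Clause 4: 2 positive lit(s) -> not Horn
Clause 5: 0 positive lit(s) -> Horn
Total Horn clauses = 4.

4


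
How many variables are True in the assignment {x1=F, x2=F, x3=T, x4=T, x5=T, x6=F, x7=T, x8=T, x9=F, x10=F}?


The weight is the number of variables assigned True.
True variables: x3, x4, x5, x7, x8.
Weight = 5.

5


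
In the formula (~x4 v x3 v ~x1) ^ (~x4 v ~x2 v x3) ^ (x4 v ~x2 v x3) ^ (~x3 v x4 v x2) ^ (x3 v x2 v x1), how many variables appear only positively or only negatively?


A pure literal appears in only one polarity across all clauses.
No pure literals found.
Count = 0.

0


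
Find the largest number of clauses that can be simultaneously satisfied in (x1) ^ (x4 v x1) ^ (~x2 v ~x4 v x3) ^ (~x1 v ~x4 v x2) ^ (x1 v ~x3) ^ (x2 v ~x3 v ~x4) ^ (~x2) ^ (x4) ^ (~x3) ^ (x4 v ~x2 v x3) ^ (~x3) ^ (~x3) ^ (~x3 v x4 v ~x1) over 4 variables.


Enumerate all 16 truth assignments.
For each, count how many of the 13 clauses are satisfied.
The formula is not fully satisfiable, so the maximum is below 13.
Maximum simultaneously satisfiable clauses = 12.

12


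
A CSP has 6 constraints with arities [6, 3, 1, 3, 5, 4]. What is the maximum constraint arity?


The arities are: 6, 3, 1, 3, 5, 4.
Scan for the maximum value.
Maximum arity = 6.

6


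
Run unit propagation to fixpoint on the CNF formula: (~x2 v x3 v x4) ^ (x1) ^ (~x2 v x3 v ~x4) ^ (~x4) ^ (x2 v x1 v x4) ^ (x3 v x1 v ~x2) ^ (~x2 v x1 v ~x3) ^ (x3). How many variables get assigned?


Unit propagation repeatedly assigns the literal in any unit clause, then simplifies.
Assignments in order: x1 = T, x4 = F, x3 = T.
No further unit clauses remain.
Total variables assigned = 3.

3


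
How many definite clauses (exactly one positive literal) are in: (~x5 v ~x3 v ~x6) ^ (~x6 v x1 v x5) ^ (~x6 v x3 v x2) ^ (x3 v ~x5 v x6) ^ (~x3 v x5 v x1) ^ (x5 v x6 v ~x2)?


A definite clause has exactly one positive literal.
Clause 1: 0 positive -> not definite
Clause 2: 2 positive -> not definite
Clause 3: 2 positive -> not definite
Clause 4: 2 positive -> not definite
Clause 5: 2 positive -> not definite
Clause 6: 2 positive -> not definite
Definite clause count = 0.

0


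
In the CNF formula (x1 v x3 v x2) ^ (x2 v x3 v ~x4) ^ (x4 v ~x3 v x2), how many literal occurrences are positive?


Scan each clause for unnegated literals.
Clause 1: 3 positive; Clause 2: 2 positive; Clause 3: 2 positive.
Total positive literal occurrences = 7.

7


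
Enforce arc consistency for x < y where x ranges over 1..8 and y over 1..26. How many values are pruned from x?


For the constraint x < y, x needs a supporting value in y's domain.
x can be at most 25 (one less than y's maximum).
Valid x values from domain: 8 out of 8.
Pruned = 8 - 8 = 0.

0


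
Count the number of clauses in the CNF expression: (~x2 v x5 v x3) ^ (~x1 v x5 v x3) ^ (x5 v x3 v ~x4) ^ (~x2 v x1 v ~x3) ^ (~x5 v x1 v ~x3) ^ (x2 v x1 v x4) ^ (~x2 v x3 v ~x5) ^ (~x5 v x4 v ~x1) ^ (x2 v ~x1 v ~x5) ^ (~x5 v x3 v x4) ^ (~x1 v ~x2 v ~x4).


Each group enclosed in parentheses joined by ^ is one clause.
Counting the conjuncts: 11 clauses.

11


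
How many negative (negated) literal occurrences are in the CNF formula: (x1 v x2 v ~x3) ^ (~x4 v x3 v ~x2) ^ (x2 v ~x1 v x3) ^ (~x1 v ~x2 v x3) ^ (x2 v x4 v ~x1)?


Scan each clause for negated literals.
Clause 1: 1 negative; Clause 2: 2 negative; Clause 3: 1 negative; Clause 4: 2 negative; Clause 5: 1 negative.
Total negative literal occurrences = 7.

7


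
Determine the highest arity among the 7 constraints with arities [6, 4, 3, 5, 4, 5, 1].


The arities are: 6, 4, 3, 5, 4, 5, 1.
Scan for the maximum value.
Maximum arity = 6.

6


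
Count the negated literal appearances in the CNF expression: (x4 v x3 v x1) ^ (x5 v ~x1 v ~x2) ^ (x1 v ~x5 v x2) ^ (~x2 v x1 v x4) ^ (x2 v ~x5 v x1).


Scan each clause for negated literals.
Clause 1: 0 negative; Clause 2: 2 negative; Clause 3: 1 negative; Clause 4: 1 negative; Clause 5: 1 negative.
Total negative literal occurrences = 5.

5
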